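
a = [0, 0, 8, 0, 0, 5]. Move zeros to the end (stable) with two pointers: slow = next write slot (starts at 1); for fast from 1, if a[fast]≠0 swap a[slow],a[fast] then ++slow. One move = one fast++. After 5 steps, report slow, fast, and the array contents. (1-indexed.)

(s=1,f=1) a[fast]=0 → fast++
(s=1,f=2) a[fast]=0 → fast++
(s=1,f=3) a[fast]=8≠0 swap→a[1]=8 → slow++,fast++
(s=2,f=4) a[fast]=0 → fast++
(s=2,f=5) a[fast]=0 → fast++

slow=2, fast=6, a=[8, 0, 0, 0, 0, 5]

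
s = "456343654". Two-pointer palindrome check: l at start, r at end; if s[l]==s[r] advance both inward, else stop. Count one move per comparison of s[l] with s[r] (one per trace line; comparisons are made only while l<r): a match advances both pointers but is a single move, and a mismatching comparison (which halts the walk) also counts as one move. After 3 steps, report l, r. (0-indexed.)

l=0 r=8: '4'=='4', l++,r--
l=1 r=7: '5'=='5', l++,r--
l=2 r=6: '6'=='6', l++,r--

l=3, r=5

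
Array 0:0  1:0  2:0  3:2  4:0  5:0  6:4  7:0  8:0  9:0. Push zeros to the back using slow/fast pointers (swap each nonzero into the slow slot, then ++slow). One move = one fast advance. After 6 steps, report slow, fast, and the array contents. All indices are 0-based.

slow=1, fast=6, a=[2, 0, 0, 0, 0, 0, 4, 0, 0, 0]

slow=0 fast=0: a[fast]=0, fast++
slow=0 fast=1: a[fast]=0, fast++
slow=0 fast=2: a[fast]=0, fast++
slow=0 fast=3: a[fast]=2≠0 swap→a[0]=2, slow++,fast++
slow=1 fast=4: a[fast]=0, fast++
slow=1 fast=5: a[fast]=0, fast++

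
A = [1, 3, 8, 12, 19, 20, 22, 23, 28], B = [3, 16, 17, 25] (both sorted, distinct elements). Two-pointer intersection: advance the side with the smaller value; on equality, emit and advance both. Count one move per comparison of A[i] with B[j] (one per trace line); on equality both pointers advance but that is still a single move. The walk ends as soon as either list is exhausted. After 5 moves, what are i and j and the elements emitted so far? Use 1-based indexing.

[i=1,j=1] 1<3 → i++
[i=2,j=1] 3==3 emit → i++,j++
[i=3,j=2] 8<16 → i++
[i=4,j=2] 12<16 → i++
[i=5,j=2] 19>16 → j++

i=5, j=3, emitted=[3]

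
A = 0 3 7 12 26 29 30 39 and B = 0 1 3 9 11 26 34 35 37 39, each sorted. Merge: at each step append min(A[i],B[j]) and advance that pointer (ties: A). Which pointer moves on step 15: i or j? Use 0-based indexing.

[i=0,j=0] A[i]=0<=B[j]=0 take 0 → i++
[i=1,j=0] A[i]=3>B[j]=0 take 0 → j++
[i=1,j=1] A[i]=3>B[j]=1 take 1 → j++
[i=1,j=2] A[i]=3<=B[j]=3 take 3 → i++
[i=2,j=2] A[i]=7>B[j]=3 take 3 → j++
[i=2,j=3] A[i]=7<=B[j]=9 take 7 → i++
[i=3,j=3] A[i]=12>B[j]=9 take 9 → j++
[i=3,j=4] A[i]=12>B[j]=11 take 11 → j++
[i=3,j=5] A[i]=12<=B[j]=26 take 12 → i++
[i=4,j=5] A[i]=26<=B[j]=26 take 26 → i++
[i=5,j=5] A[i]=29>B[j]=26 take 26 → j++
[i=5,j=6] A[i]=29<=B[j]=34 take 29 → i++
[i=6,j=6] A[i]=30<=B[j]=34 take 30 → i++
[i=7,j=6] A[i]=39>B[j]=34 take 34 → j++
[i=7,j=7] A[i]=39>B[j]=35 take 35 → j++

j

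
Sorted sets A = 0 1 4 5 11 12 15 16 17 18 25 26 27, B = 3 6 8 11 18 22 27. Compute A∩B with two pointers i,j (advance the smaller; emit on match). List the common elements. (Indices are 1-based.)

[i=1,j=1] 0<3 → i++
[i=2,j=1] 1<3 → i++
[i=3,j=1] 4>3 → j++
[i=3,j=2] 4<6 → i++
[i=4,j=2] 5<6 → i++
[i=5,j=2] 11>6 → j++
[i=5,j=3] 11>8 → j++
[i=5,j=4] 11==11 emit → i++,j++
[i=6,j=5] 12<18 → i++
[i=7,j=5] 15<18 → i++
[i=8,j=5] 16<18 → i++
[i=9,j=5] 17<18 → i++
[i=10,j=5] 18==18 emit → i++,j++
[i=11,j=6] 25>22 → j++
[i=11,j=7] 25<27 → i++
[i=12,j=7] 26<27 → i++
[i=13,j=7] 27==27 emit → i++,j++

intersection = [11, 18, 27]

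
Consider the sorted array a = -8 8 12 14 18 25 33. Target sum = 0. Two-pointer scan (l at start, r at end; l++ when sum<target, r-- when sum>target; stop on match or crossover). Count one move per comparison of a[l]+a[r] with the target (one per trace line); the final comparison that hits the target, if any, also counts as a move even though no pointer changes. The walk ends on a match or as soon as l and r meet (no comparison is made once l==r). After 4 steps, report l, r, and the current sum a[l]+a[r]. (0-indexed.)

l=0, r=2, sum=4

[0,6] -8+33=25 >0 → r--
[0,5] -8+25=17 >0 → r--
[0,4] -8+18=10 >0 → r--
[0,3] -8+14=6 >0 → r--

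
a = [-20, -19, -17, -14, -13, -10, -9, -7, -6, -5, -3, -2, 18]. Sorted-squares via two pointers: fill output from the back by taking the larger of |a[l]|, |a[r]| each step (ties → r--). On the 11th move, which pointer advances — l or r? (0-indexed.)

l

[0,12] |-20|>|18| out[12]=400 → l++
[1,12] |-19|>|18| out[11]=361 → l++
[2,12] |-17|<=|18| out[10]=324 → r--
[2,11] |-17|>|-2| out[9]=289 → l++
[3,11] |-14|>|-2| out[8]=196 → l++
[4,11] |-13|>|-2| out[7]=169 → l++
[5,11] |-10|>|-2| out[6]=100 → l++
[6,11] |-9|>|-2| out[5]=81 → l++
[7,11] |-7|>|-2| out[4]=49 → l++
[8,11] |-6|>|-2| out[3]=36 → l++
[9,11] |-5|>|-2| out[2]=25 → l++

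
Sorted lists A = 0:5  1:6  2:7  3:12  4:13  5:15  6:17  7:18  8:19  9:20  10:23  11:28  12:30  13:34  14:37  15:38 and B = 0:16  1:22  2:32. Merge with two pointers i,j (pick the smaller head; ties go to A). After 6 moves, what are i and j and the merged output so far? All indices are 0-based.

i=0 j=0: A[i]=5<=B[j]=16 take 5, i++
i=1 j=0: A[i]=6<=B[j]=16 take 6, i++
i=2 j=0: A[i]=7<=B[j]=16 take 7, i++
i=3 j=0: A[i]=12<=B[j]=16 take 12, i++
i=4 j=0: A[i]=13<=B[j]=16 take 13, i++
i=5 j=0: A[i]=15<=B[j]=16 take 15, i++

i=6, j=0, merged so far=[5, 6, 7, 12, 13, 15]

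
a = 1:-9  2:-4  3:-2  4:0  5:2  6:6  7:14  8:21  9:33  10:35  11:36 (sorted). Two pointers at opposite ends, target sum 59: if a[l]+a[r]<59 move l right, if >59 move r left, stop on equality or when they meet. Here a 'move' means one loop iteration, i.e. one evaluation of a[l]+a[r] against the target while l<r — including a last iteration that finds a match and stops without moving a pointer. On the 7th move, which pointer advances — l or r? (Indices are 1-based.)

[1,11] -9+36=27 <59 → l++
[2,11] -4+36=32 <59 → l++
[3,11] -2+36=34 <59 → l++
[4,11] 0+36=36 <59 → l++
[5,11] 2+36=38 <59 → l++
[6,11] 6+36=42 <59 → l++
[7,11] 14+36=50 <59 → l++

l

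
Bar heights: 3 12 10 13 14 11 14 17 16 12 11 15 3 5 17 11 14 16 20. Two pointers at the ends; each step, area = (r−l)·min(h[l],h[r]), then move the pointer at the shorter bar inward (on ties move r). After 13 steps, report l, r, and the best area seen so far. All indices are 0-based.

l=0 r=18: min(3,20)*18=54 best=54 *, l++
l=1 r=18: min(12,20)*17=204 best=204 *, l++
l=2 r=18: min(10,20)*16=160 best=204, l++
l=3 r=18: min(13,20)*15=195 best=204, l++
l=4 r=18: min(14,20)*14=196 best=204, l++
l=5 r=18: min(11,20)*13=143 best=204, l++
l=6 r=18: min(14,20)*12=168 best=204, l++
l=7 r=18: min(17,20)*11=187 best=204, l++
l=8 r=18: min(16,20)*10=160 best=204, l++
l=9 r=18: min(12,20)*9=108 best=204, l++
l=10 r=18: min(11,20)*8=88 best=204, l++
l=11 r=18: min(15,20)*7=105 best=204, l++
l=12 r=18: min(3,20)*6=18 best=204, l++

l=13, r=18, best area=204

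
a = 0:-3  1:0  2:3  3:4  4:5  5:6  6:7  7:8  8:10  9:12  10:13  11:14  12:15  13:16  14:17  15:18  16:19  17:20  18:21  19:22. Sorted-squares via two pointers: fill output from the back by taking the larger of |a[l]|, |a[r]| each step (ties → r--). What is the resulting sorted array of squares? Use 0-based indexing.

[0,19] |-3|<=|22| out[19]=484 → r--
[0,18] |-3|<=|21| out[18]=441 → r--
[0,17] |-3|<=|20| out[17]=400 → r--
[0,16] |-3|<=|19| out[16]=361 → r--
[0,15] |-3|<=|18| out[15]=324 → r--
[0,14] |-3|<=|17| out[14]=289 → r--
[0,13] |-3|<=|16| out[13]=256 → r--
[0,12] |-3|<=|15| out[12]=225 → r--
[0,11] |-3|<=|14| out[11]=196 → r--
[0,10] |-3|<=|13| out[10]=169 → r--
[0,9] |-3|<=|12| out[9]=144 → r--
[0,8] |-3|<=|10| out[8]=100 → r--
[0,7] |-3|<=|8| out[7]=64 → r--
[0,6] |-3|<=|7| out[6]=49 → r--
[0,5] |-3|<=|6| out[5]=36 → r--
[0,4] |-3|<=|5| out[4]=25 → r--
[0,3] |-3|<=|4| out[3]=16 → r--
[0,2] |-3|<=|3| out[2]=9 → r--
[0,1] |-3|>|0| out[1]=9 → l++
[1,1] |0|<=|0| out[0]=0 → r--

[0, 9, 9, 16, 25, 36, 49, 64, 100, 144, 169, 196, 225, 256, 289, 324, 361, 400, 441, 484]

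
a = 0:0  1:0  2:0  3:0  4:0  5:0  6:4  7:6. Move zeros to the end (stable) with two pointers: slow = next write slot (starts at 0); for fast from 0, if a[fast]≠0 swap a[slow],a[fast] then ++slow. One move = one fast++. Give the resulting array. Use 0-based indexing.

slow=0 fast=0: a[fast]=0, fast++
slow=0 fast=1: a[fast]=0, fast++
slow=0 fast=2: a[fast]=0, fast++
slow=0 fast=3: a[fast]=0, fast++
slow=0 fast=4: a[fast]=0, fast++
slow=0 fast=5: a[fast]=0, fast++
slow=0 fast=6: a[fast]=4≠0 swap→a[0]=4, slow++,fast++
slow=1 fast=7: a[fast]=6≠0 swap→a[1]=6, slow++,fast++

[4, 6, 0, 0, 0, 0, 0, 0]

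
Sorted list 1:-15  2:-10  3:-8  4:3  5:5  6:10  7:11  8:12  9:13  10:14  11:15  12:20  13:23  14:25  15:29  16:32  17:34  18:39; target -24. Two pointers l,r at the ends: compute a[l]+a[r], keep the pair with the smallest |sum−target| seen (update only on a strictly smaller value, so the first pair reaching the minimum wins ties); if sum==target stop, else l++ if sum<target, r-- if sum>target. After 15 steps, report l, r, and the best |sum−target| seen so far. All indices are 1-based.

l=1, r=3, best |Δ|=12

[1,18] -15+39=24 d=48 * → r--
[1,17] -15+34=19 d=43 * → r--
[1,16] -15+32=17 d=41 * → r--
[1,15] -15+29=14 d=38 * → r--
[1,14] -15+25=10 d=34 * → r--
[1,13] -15+23=8 d=32 * → r--
[1,12] -15+20=5 d=29 * → r--
[1,11] -15+15=0 d=24 * → r--
[1,10] -15+14=-1 d=23 * → r--
[1,9] -15+13=-2 d=22 * → r--
[1,8] -15+12=-3 d=21 * → r--
[1,7] -15+11=-4 d=20 * → r--
[1,6] -15+10=-5 d=19 * → r--
[1,5] -15+5=-10 d=14 * → r--
[1,4] -15+3=-12 d=12 * → r--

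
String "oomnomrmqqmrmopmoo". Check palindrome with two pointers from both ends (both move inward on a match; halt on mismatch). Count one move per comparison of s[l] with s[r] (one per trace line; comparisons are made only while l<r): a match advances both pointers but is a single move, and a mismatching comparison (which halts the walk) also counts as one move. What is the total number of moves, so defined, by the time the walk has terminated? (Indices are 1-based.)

l=1 r=18: 'o'=='o', l++,r--
l=2 r=17: 'o'=='o', l++,r--
l=3 r=16: 'm'=='m', l++,r--
l=4 r=15: 'n'!='p', stop

4 moves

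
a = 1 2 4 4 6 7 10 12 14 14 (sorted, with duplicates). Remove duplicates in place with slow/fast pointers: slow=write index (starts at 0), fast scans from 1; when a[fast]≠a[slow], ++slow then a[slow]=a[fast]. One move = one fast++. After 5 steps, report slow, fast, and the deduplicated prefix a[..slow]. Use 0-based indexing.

slow=4, fast=6, prefix=[1, 2, 4, 6, 7]

(s=0,f=1) a[fast]=2≠a[slow]=1 write a[1]=2 → slow++,fast++
(s=1,f=2) a[fast]=4≠a[slow]=2 write a[2]=4 → slow++,fast++
(s=2,f=3) a[fast]=4=a[slow] dup → fast++
(s=2,f=4) a[fast]=6≠a[slow]=4 write a[3]=6 → slow++,fast++
(s=3,f=5) a[fast]=7≠a[slow]=6 write a[4]=7 → slow++,fast++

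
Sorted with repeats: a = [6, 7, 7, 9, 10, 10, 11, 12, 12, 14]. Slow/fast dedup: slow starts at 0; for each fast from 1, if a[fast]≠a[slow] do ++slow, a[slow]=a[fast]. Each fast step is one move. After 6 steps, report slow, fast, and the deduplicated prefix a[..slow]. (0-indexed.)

slow=4, fast=7, prefix=[6, 7, 9, 10, 11]

(s=0,f=1) a[fast]=7≠a[slow]=6 write a[1]=7 → slow++,fast++
(s=1,f=2) a[fast]=7=a[slow] dup → fast++
(s=1,f=3) a[fast]=9≠a[slow]=7 write a[2]=9 → slow++,fast++
(s=2,f=4) a[fast]=10≠a[slow]=9 write a[3]=10 → slow++,fast++
(s=3,f=5) a[fast]=10=a[slow] dup → fast++
(s=3,f=6) a[fast]=11≠a[slow]=10 write a[4]=11 → slow++,fast++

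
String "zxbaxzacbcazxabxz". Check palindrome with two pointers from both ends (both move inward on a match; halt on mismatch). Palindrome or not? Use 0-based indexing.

palindrome

l=0 r=16: 'z'=='z', l++,r--
l=1 r=15: 'x'=='x', l++,r--
l=2 r=14: 'b'=='b', l++,r--
l=3 r=13: 'a'=='a', l++,r--
l=4 r=12: 'x'=='x', l++,r--
l=5 r=11: 'z'=='z', l++,r--
l=6 r=10: 'a'=='a', l++,r--
l=7 r=9: 'c'=='c', l++,r--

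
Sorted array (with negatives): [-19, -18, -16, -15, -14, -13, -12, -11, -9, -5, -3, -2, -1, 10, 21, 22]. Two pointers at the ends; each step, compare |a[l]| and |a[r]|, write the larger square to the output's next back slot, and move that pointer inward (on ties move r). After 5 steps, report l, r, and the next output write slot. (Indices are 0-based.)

l=0 r=15: |-19|<=|22| out[15]=484, r--
l=0 r=14: |-19|<=|21| out[14]=441, r--
l=0 r=13: |-19|>|10| out[13]=361, l++
l=1 r=13: |-18|>|10| out[12]=324, l++
l=2 r=13: |-16|>|10| out[11]=256, l++

l=3, r=13, next write slot=10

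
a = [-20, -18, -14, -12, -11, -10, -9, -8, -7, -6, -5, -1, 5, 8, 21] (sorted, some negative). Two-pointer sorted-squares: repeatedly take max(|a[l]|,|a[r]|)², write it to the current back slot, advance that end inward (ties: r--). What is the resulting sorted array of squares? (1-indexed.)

[1, 25, 25, 36, 49, 64, 64, 81, 100, 121, 144, 196, 324, 400, 441]

[1,15] |-20|<=|21| out[15]=441 → r--
[1,14] |-20|>|8| out[14]=400 → l++
[2,14] |-18|>|8| out[13]=324 → l++
[3,14] |-14|>|8| out[12]=196 → l++
[4,14] |-12|>|8| out[11]=144 → l++
[5,14] |-11|>|8| out[10]=121 → l++
[6,14] |-10|>|8| out[9]=100 → l++
[7,14] |-9|>|8| out[8]=81 → l++
[8,14] |-8|<=|8| out[7]=64 → r--
[8,13] |-8|>|5| out[6]=64 → l++
[9,13] |-7|>|5| out[5]=49 → l++
[10,13] |-6|>|5| out[4]=36 → l++
[11,13] |-5|<=|5| out[3]=25 → r--
[11,12] |-5|>|-1| out[2]=25 → l++
[12,12] |-1|<=|-1| out[1]=1 → r--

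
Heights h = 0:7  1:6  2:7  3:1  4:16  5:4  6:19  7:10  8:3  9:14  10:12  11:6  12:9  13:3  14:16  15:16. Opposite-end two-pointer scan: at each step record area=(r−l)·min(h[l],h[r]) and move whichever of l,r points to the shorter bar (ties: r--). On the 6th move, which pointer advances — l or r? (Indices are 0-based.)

[0,15] min(7,16)*15=105 best=105 * → l++
[1,15] min(6,16)*14=84 best=105 → l++
[2,15] min(7,16)*13=91 best=105 → l++
[3,15] min(1,16)*12=12 best=105 → l++
[4,15] min(16,16)*11=176 best=176 * → r--
[4,14] min(16,16)*10=160 best=176 → r--

r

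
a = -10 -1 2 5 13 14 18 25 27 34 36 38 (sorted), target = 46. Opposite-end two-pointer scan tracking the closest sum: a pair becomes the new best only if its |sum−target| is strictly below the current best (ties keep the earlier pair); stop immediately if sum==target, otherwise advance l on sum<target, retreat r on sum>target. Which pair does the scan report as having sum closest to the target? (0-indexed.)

l=0 r=11: -10+38=28 d=18 *, l++
l=1 r=11: -1+38=37 d=9 *, l++
l=2 r=11: 2+38=40 d=6 *, l++
l=3 r=11: 5+38=43 d=3 *, l++
l=4 r=11: 13+38=51 d=5, r--
l=4 r=10: 13+36=49 d=3, r--
l=4 r=9: 13+34=47 d=1 *, r--
l=4 r=8: 13+27=40 d=6, l++
l=5 r=8: 14+27=41 d=5, l++
l=6 r=8: 18+27=45 d=1, l++
l=7 r=8: 25+27=52 d=6, r--

pair (13, 34) with sum 47 (|Δ|=1)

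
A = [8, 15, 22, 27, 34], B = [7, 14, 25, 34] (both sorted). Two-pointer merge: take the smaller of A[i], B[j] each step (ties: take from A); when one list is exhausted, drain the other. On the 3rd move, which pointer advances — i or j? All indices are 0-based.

[i=0,j=0] A[i]=8>B[j]=7 take 7 → j++
[i=0,j=1] A[i]=8<=B[j]=14 take 8 → i++
[i=1,j=1] A[i]=15>B[j]=14 take 14 → j++

j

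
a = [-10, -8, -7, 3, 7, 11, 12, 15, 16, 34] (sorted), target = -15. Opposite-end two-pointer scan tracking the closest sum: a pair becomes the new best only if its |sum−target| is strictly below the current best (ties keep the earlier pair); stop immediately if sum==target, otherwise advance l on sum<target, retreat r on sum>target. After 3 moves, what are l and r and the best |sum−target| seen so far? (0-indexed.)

l=0, r=6, best |Δ|=20

[0,9] -10+34=24 d=39 * → r--
[0,8] -10+16=6 d=21 * → r--
[0,7] -10+15=5 d=20 * → r--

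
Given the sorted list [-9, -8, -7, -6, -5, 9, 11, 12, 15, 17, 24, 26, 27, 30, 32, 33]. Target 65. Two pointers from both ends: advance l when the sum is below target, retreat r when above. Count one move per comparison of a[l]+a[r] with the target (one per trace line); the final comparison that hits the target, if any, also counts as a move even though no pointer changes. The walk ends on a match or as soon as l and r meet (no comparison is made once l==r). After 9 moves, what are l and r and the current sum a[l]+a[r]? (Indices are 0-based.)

[0,15] -9+33=24 <65 → l++
[1,15] -8+33=25 <65 → l++
[2,15] -7+33=26 <65 → l++
[3,15] -6+33=27 <65 → l++
[4,15] -5+33=28 <65 → l++
[5,15] 9+33=42 <65 → l++
[6,15] 11+33=44 <65 → l++
[7,15] 12+33=45 <65 → l++
[8,15] 15+33=48 <65 → l++

l=9, r=15, sum=50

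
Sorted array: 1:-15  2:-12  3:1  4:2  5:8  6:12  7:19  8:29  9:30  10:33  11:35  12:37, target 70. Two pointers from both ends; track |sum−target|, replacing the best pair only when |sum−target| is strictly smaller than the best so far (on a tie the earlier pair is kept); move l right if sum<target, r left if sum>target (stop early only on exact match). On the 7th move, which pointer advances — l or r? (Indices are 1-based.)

l

[1,12] -15+37=22 d=48 * → l++
[2,12] -12+37=25 d=45 * → l++
[3,12] 1+37=38 d=32 * → l++
[4,12] 2+37=39 d=31 * → l++
[5,12] 8+37=45 d=25 * → l++
[6,12] 12+37=49 d=21 * → l++
[7,12] 19+37=56 d=14 * → l++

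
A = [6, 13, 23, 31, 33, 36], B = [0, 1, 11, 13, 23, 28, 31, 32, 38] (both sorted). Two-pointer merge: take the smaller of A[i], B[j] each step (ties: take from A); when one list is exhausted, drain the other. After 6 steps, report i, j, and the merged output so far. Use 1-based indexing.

i=3, j=5, merged so far=[0, 1, 6, 11, 13, 13]

[i=1,j=1] A[i]=6>B[j]=0 take 0 → j++
[i=1,j=2] A[i]=6>B[j]=1 take 1 → j++
[i=1,j=3] A[i]=6<=B[j]=11 take 6 → i++
[i=2,j=3] A[i]=13>B[j]=11 take 11 → j++
[i=2,j=4] A[i]=13<=B[j]=13 take 13 → i++
[i=3,j=4] A[i]=23>B[j]=13 take 13 → j++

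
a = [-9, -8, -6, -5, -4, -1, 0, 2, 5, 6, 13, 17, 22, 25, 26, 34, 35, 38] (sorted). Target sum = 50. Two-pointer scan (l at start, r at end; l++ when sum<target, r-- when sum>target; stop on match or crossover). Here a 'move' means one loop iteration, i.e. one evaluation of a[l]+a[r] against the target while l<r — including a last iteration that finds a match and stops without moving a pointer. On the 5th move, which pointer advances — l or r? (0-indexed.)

l

[0,17] -9+38=29 <50 → l++
[1,17] -8+38=30 <50 → l++
[2,17] -6+38=32 <50 → l++
[3,17] -5+38=33 <50 → l++
[4,17] -4+38=34 <50 → l++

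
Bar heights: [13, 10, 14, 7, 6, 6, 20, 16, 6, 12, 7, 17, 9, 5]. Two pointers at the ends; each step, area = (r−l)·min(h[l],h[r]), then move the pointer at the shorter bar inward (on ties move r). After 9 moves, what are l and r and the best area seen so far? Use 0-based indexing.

l=6, r=10, best area=143

l=0 r=13: min(13,5)*13=65 best=65 *, r--
l=0 r=12: min(13,9)*12=108 best=108 *, r--
l=0 r=11: min(13,17)*11=143 best=143 *, l++
l=1 r=11: min(10,17)*10=100 best=143, l++
l=2 r=11: min(14,17)*9=126 best=143, l++
l=3 r=11: min(7,17)*8=56 best=143, l++
l=4 r=11: min(6,17)*7=42 best=143, l++
l=5 r=11: min(6,17)*6=36 best=143, l++
l=6 r=11: min(20,17)*5=85 best=143, r--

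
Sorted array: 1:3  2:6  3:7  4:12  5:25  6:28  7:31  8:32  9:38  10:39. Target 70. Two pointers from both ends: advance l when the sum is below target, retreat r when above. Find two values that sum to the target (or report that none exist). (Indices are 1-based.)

(31, 39)

l=1 r=10: 3+39=42 <70, l++
l=2 r=10: 6+39=45 <70, l++
l=3 r=10: 7+39=46 <70, l++
l=4 r=10: 12+39=51 <70, l++
l=5 r=10: 25+39=64 <70, l++
l=6 r=10: 28+39=67 <70, l++
l=7 r=10: 31+39=70, found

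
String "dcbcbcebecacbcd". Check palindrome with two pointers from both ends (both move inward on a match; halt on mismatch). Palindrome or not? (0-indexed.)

[0,14] 'd'=='d' → l++,r--
[1,13] 'c'=='c' → l++,r--
[2,12] 'b'=='b' → l++,r--
[3,11] 'c'=='c' → l++,r--
[4,10] 'b'!='a' → stop

not a palindrome (mismatch at 4,10)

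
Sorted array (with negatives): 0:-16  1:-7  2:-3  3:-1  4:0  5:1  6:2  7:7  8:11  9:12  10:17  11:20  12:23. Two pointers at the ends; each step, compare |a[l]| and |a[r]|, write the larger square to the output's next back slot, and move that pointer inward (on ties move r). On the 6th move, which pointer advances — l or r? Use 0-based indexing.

r

[0,12] |-16|<=|23| out[12]=529 → r--
[0,11] |-16|<=|20| out[11]=400 → r--
[0,10] |-16|<=|17| out[10]=289 → r--
[0,9] |-16|>|12| out[9]=256 → l++
[1,9] |-7|<=|12| out[8]=144 → r--
[1,8] |-7|<=|11| out[7]=121 → r--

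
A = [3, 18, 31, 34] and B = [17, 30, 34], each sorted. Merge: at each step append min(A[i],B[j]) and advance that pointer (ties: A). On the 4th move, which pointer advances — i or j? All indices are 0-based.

[i=0,j=0] A[i]=3<=B[j]=17 take 3 → i++
[i=1,j=0] A[i]=18>B[j]=17 take 17 → j++
[i=1,j=1] A[i]=18<=B[j]=30 take 18 → i++
[i=2,j=1] A[i]=31>B[j]=30 take 30 → j++

j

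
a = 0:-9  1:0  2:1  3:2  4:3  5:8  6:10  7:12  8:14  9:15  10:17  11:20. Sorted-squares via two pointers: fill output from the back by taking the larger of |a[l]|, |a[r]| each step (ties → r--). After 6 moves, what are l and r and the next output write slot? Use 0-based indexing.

l=0, r=5, next write slot=5

l=0 r=11: |-9|<=|20| out[11]=400, r--
l=0 r=10: |-9|<=|17| out[10]=289, r--
l=0 r=9: |-9|<=|15| out[9]=225, r--
l=0 r=8: |-9|<=|14| out[8]=196, r--
l=0 r=7: |-9|<=|12| out[7]=144, r--
l=0 r=6: |-9|<=|10| out[6]=100, r--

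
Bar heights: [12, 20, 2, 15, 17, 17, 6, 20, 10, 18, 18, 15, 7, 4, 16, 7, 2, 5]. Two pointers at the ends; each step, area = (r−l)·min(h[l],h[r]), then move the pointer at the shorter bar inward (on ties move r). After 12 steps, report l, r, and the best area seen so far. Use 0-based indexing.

l=1, r=6, best area=208

l=0 r=17: min(12,5)*17=85 best=85 *, r--
l=0 r=16: min(12,2)*16=32 best=85, r--
l=0 r=15: min(12,7)*15=105 best=105 *, r--
l=0 r=14: min(12,16)*14=168 best=168 *, l++
l=1 r=14: min(20,16)*13=208 best=208 *, r--
l=1 r=13: min(20,4)*12=48 best=208, r--
l=1 r=12: min(20,7)*11=77 best=208, r--
l=1 r=11: min(20,15)*10=150 best=208, r--
l=1 r=10: min(20,18)*9=162 best=208, r--
l=1 r=9: min(20,18)*8=144 best=208, r--
l=1 r=8: min(20,10)*7=70 best=208, r--
l=1 r=7: min(20,20)*6=120 best=208, r--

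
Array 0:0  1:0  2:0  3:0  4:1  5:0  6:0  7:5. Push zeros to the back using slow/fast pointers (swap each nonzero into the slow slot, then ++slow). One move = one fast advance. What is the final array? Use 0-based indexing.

[1, 5, 0, 0, 0, 0, 0, 0]

(s=0,f=0) a[fast]=0 → fast++
(s=0,f=1) a[fast]=0 → fast++
(s=0,f=2) a[fast]=0 → fast++
(s=0,f=3) a[fast]=0 → fast++
(s=0,f=4) a[fast]=1≠0 swap→a[0]=1 → slow++,fast++
(s=1,f=5) a[fast]=0 → fast++
(s=1,f=6) a[fast]=0 → fast++
(s=1,f=7) a[fast]=5≠0 swap→a[1]=5 → slow++,fast++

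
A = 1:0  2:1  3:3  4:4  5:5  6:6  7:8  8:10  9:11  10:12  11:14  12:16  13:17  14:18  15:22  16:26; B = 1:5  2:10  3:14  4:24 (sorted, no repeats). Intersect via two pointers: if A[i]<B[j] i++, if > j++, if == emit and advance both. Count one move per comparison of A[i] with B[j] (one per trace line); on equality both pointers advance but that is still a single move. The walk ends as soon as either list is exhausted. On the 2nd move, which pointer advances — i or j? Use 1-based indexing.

i

i=1 j=1: 0<5, i++
i=2 j=1: 1<5, i++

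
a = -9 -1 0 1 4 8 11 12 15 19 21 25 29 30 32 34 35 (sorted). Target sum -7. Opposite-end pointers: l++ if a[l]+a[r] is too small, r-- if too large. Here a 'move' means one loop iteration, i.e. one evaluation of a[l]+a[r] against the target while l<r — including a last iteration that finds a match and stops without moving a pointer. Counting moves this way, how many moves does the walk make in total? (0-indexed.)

16 moves

[0,16] -9+35=26 >-7 → r--
[0,15] -9+34=25 >-7 → r--
[0,14] -9+32=23 >-7 → r--
[0,13] -9+30=21 >-7 → r--
[0,12] -9+29=20 >-7 → r--
[0,11] -9+25=16 >-7 → r--
[0,10] -9+21=12 >-7 → r--
[0,9] -9+19=10 >-7 → r--
[0,8] -9+15=6 >-7 → r--
[0,7] -9+12=3 >-7 → r--
[0,6] -9+11=2 >-7 → r--
[0,5] -9+8=-1 >-7 → r--
[0,4] -9+4=-5 >-7 → r--
[0,3] -9+1=-8 <-7 → l++
[1,3] -1+1=0 >-7 → r--
[1,2] -1+0=-1 >-7 → r--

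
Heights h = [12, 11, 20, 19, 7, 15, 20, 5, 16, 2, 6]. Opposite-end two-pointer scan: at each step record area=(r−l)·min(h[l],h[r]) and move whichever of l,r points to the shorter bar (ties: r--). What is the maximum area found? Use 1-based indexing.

max area = 96

l=1 r=11: min(12,6)*10=60 best=60 *, r--
l=1 r=10: min(12,2)*9=18 best=60, r--
l=1 r=9: min(12,16)*8=96 best=96 *, l++
l=2 r=9: min(11,16)*7=77 best=96, l++
l=3 r=9: min(20,16)*6=96 best=96, r--
l=3 r=8: min(20,5)*5=25 best=96, r--
l=3 r=7: min(20,20)*4=80 best=96, r--
l=3 r=6: min(20,15)*3=45 best=96, r--
l=3 r=5: min(20,7)*2=14 best=96, r--
l=3 r=4: min(20,19)*1=19 best=96, r--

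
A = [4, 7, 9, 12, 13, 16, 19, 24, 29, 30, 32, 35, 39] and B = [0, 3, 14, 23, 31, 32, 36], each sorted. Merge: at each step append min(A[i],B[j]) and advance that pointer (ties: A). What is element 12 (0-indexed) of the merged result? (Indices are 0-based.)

merged[12] = 29

i=0 j=0: A[i]=4>B[j]=0 take 0, j++
i=0 j=1: A[i]=4>B[j]=3 take 3, j++
i=0 j=2: A[i]=4<=B[j]=14 take 4, i++
i=1 j=2: A[i]=7<=B[j]=14 take 7, i++
i=2 j=2: A[i]=9<=B[j]=14 take 9, i++
i=3 j=2: A[i]=12<=B[j]=14 take 12, i++
i=4 j=2: A[i]=13<=B[j]=14 take 13, i++
i=5 j=2: A[i]=16>B[j]=14 take 14, j++
i=5 j=3: A[i]=16<=B[j]=23 take 16, i++
i=6 j=3: A[i]=19<=B[j]=23 take 19, i++
i=7 j=3: A[i]=24>B[j]=23 take 23, j++
i=7 j=4: A[i]=24<=B[j]=31 take 24, i++
i=8 j=4: A[i]=29<=B[j]=31 take 29, i++
i=9 j=4: A[i]=30<=B[j]=31 take 30, i++
i=10 j=4: A[i]=32>B[j]=31 take 31, j++
i=10 j=5: A[i]=32<=B[j]=32 take 32, i++
i=11 j=5: A[i]=35>B[j]=32 take 32, j++
i=11 j=6: A[i]=35<=B[j]=36 take 35, i++
i=12 j=6: A[i]=39>B[j]=36 take 36, j++
i=12 j=7: B done, take A[i]=39, i++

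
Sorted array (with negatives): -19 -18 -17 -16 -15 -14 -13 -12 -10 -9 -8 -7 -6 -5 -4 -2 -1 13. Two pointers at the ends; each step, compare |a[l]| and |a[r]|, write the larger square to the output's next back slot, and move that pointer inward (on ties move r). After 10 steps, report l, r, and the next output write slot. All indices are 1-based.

l=10, r=17, next write slot=8

l=1 r=18: |-19|>|13| out[18]=361, l++
l=2 r=18: |-18|>|13| out[17]=324, l++
l=3 r=18: |-17|>|13| out[16]=289, l++
l=4 r=18: |-16|>|13| out[15]=256, l++
l=5 r=18: |-15|>|13| out[14]=225, l++
l=6 r=18: |-14|>|13| out[13]=196, l++
l=7 r=18: |-13|<=|13| out[12]=169, r--
l=7 r=17: |-13|>|-1| out[11]=169, l++
l=8 r=17: |-12|>|-1| out[10]=144, l++
l=9 r=17: |-10|>|-1| out[9]=100, l++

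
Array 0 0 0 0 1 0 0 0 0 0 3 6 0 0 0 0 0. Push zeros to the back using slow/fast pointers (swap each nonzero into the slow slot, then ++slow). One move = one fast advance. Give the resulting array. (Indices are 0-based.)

[1, 3, 6, 0, 0, 0, 0, 0, 0, 0, 0, 0, 0, 0, 0, 0, 0]

slow=0 fast=0: a[fast]=0, fast++
slow=0 fast=1: a[fast]=0, fast++
slow=0 fast=2: a[fast]=0, fast++
slow=0 fast=3: a[fast]=0, fast++
slow=0 fast=4: a[fast]=1≠0 swap→a[0]=1, slow++,fast++
slow=1 fast=5: a[fast]=0, fast++
slow=1 fast=6: a[fast]=0, fast++
slow=1 fast=7: a[fast]=0, fast++
slow=1 fast=8: a[fast]=0, fast++
slow=1 fast=9: a[fast]=0, fast++
slow=1 fast=10: a[fast]=3≠0 swap→a[1]=3, slow++,fast++
slow=2 fast=11: a[fast]=6≠0 swap→a[2]=6, slow++,fast++
slow=3 fast=12: a[fast]=0, fast++
slow=3 fast=13: a[fast]=0, fast++
slow=3 fast=14: a[fast]=0, fast++
slow=3 fast=15: a[fast]=0, fast++
slow=3 fast=16: a[fast]=0, fast++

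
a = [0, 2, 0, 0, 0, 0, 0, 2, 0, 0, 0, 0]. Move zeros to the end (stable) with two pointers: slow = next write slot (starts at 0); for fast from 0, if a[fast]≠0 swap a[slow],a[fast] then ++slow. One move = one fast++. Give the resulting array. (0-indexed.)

slow=0 fast=0: a[fast]=0, fast++
slow=0 fast=1: a[fast]=2≠0 swap→a[0]=2, slow++,fast++
slow=1 fast=2: a[fast]=0, fast++
slow=1 fast=3: a[fast]=0, fast++
slow=1 fast=4: a[fast]=0, fast++
slow=1 fast=5: a[fast]=0, fast++
slow=1 fast=6: a[fast]=0, fast++
slow=1 fast=7: a[fast]=2≠0 swap→a[1]=2, slow++,fast++
slow=2 fast=8: a[fast]=0, fast++
slow=2 fast=9: a[fast]=0, fast++
slow=2 fast=10: a[fast]=0, fast++
slow=2 fast=11: a[fast]=0, fast++

[2, 2, 0, 0, 0, 0, 0, 0, 0, 0, 0, 0]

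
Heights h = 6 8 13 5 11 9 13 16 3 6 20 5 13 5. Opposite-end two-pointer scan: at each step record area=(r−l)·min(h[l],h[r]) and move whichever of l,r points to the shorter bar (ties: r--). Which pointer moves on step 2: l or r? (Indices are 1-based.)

l

[1,14] min(6,5)*13=65 best=65 * → r--
[1,13] min(6,13)*12=72 best=72 * → l++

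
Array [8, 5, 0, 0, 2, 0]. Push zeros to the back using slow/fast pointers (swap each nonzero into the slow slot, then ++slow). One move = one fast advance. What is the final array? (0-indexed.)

[8, 5, 2, 0, 0, 0]

slow=0 fast=0: a[fast]=8≠0 swap→a[0]=8, slow++,fast++
slow=1 fast=1: a[fast]=5≠0 swap→a[1]=5, slow++,fast++
slow=2 fast=2: a[fast]=0, fast++
slow=2 fast=3: a[fast]=0, fast++
slow=2 fast=4: a[fast]=2≠0 swap→a[2]=2, slow++,fast++
slow=3 fast=5: a[fast]=0, fast++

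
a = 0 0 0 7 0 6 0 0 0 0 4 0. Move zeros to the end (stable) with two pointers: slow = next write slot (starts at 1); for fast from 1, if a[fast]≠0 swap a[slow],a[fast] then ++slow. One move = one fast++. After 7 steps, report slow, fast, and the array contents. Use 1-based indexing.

slow=3, fast=8, a=[7, 6, 0, 0, 0, 0, 0, 0, 0, 0, 4, 0]

slow=1 fast=1: a[fast]=0, fast++
slow=1 fast=2: a[fast]=0, fast++
slow=1 fast=3: a[fast]=0, fast++
slow=1 fast=4: a[fast]=7≠0 swap→a[1]=7, slow++,fast++
slow=2 fast=5: a[fast]=0, fast++
slow=2 fast=6: a[fast]=6≠0 swap→a[2]=6, slow++,fast++
slow=3 fast=7: a[fast]=0, fast++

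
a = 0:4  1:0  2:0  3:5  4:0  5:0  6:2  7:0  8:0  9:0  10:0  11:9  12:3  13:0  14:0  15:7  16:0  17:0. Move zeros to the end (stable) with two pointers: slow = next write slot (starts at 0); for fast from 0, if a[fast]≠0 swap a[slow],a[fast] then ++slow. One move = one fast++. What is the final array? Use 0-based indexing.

[4, 5, 2, 9, 3, 7, 0, 0, 0, 0, 0, 0, 0, 0, 0, 0, 0, 0]

slow=0 fast=0: a[fast]=4≠0 swap→a[0]=4, slow++,fast++
slow=1 fast=1: a[fast]=0, fast++
slow=1 fast=2: a[fast]=0, fast++
slow=1 fast=3: a[fast]=5≠0 swap→a[1]=5, slow++,fast++
slow=2 fast=4: a[fast]=0, fast++
slow=2 fast=5: a[fast]=0, fast++
slow=2 fast=6: a[fast]=2≠0 swap→a[2]=2, slow++,fast++
slow=3 fast=7: a[fast]=0, fast++
slow=3 fast=8: a[fast]=0, fast++
slow=3 fast=9: a[fast]=0, fast++
slow=3 fast=10: a[fast]=0, fast++
slow=3 fast=11: a[fast]=9≠0 swap→a[3]=9, slow++,fast++
slow=4 fast=12: a[fast]=3≠0 swap→a[4]=3, slow++,fast++
slow=5 fast=13: a[fast]=0, fast++
slow=5 fast=14: a[fast]=0, fast++
slow=5 fast=15: a[fast]=7≠0 swap→a[5]=7, slow++,fast++
slow=6 fast=16: a[fast]=0, fast++
slow=6 fast=17: a[fast]=0, fast++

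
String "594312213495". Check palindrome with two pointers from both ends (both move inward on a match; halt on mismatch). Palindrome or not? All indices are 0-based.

l=0 r=11: '5'=='5', l++,r--
l=1 r=10: '9'=='9', l++,r--
l=2 r=9: '4'=='4', l++,r--
l=3 r=8: '3'=='3', l++,r--
l=4 r=7: '1'=='1', l++,r--
l=5 r=6: '2'=='2', l++,r--

palindrome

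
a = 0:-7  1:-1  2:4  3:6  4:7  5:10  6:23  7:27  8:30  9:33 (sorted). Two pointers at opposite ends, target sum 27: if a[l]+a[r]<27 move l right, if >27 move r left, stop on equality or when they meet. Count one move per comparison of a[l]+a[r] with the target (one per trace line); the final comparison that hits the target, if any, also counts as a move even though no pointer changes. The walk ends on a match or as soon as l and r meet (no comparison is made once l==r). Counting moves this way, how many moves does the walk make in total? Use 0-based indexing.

6 moves

[0,9] -7+33=26 <27 → l++
[1,9] -1+33=32 >27 → r--
[1,8] -1+30=29 >27 → r--
[1,7] -1+27=26 <27 → l++
[2,7] 4+27=31 >27 → r--
[2,6] 4+23=27 → found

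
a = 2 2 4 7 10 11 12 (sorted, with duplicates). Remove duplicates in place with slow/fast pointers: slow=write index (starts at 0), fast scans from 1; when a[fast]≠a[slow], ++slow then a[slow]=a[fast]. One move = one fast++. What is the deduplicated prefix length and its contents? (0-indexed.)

slow=0 fast=1: a[fast]=2=a[slow] dup, fast++
slow=0 fast=2: a[fast]=4≠a[slow]=2 write a[1]=4, slow++,fast++
slow=1 fast=3: a[fast]=7≠a[slow]=4 write a[2]=7, slow++,fast++
slow=2 fast=4: a[fast]=10≠a[slow]=7 write a[3]=10, slow++,fast++
slow=3 fast=5: a[fast]=11≠a[slow]=10 write a[4]=11, slow++,fast++
slow=4 fast=6: a[fast]=12≠a[slow]=11 write a[5]=12, slow++,fast++

length 6; prefix = [2, 4, 7, 10, 11, 12]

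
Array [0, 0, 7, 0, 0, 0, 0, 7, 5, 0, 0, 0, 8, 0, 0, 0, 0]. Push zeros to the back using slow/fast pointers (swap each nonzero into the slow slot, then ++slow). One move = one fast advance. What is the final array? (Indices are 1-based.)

(s=1,f=1) a[fast]=0 → fast++
(s=1,f=2) a[fast]=0 → fast++
(s=1,f=3) a[fast]=7≠0 swap→a[1]=7 → slow++,fast++
(s=2,f=4) a[fast]=0 → fast++
(s=2,f=5) a[fast]=0 → fast++
(s=2,f=6) a[fast]=0 → fast++
(s=2,f=7) a[fast]=0 → fast++
(s=2,f=8) a[fast]=7≠0 swap→a[2]=7 → slow++,fast++
(s=3,f=9) a[fast]=5≠0 swap→a[3]=5 → slow++,fast++
(s=4,f=10) a[fast]=0 → fast++
(s=4,f=11) a[fast]=0 → fast++
(s=4,f=12) a[fast]=0 → fast++
(s=4,f=13) a[fast]=8≠0 swap→a[4]=8 → slow++,fast++
(s=5,f=14) a[fast]=0 → fast++
(s=5,f=15) a[fast]=0 → fast++
(s=5,f=16) a[fast]=0 → fast++
(s=5,f=17) a[fast]=0 → fast++

[7, 7, 5, 8, 0, 0, 0, 0, 0, 0, 0, 0, 0, 0, 0, 0, 0]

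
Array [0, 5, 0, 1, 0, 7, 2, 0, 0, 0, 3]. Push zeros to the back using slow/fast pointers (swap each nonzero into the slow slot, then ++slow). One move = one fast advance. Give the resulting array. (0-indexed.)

slow=0 fast=0: a[fast]=0, fast++
slow=0 fast=1: a[fast]=5≠0 swap→a[0]=5, slow++,fast++
slow=1 fast=2: a[fast]=0, fast++
slow=1 fast=3: a[fast]=1≠0 swap→a[1]=1, slow++,fast++
slow=2 fast=4: a[fast]=0, fast++
slow=2 fast=5: a[fast]=7≠0 swap→a[2]=7, slow++,fast++
slow=3 fast=6: a[fast]=2≠0 swap→a[3]=2, slow++,fast++
slow=4 fast=7: a[fast]=0, fast++
slow=4 fast=8: a[fast]=0, fast++
slow=4 fast=9: a[fast]=0, fast++
slow=4 fast=10: a[fast]=3≠0 swap→a[4]=3, slow++,fast++

[5, 1, 7, 2, 3, 0, 0, 0, 0, 0, 0]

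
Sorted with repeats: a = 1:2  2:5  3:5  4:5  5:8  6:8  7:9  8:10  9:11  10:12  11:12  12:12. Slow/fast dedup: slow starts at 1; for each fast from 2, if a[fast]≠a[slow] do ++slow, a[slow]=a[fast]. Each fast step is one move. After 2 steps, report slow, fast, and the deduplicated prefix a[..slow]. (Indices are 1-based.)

slow=2, fast=4, prefix=[2, 5]

(s=1,f=2) a[fast]=5≠a[slow]=2 write a[2]=5 → slow++,fast++
(s=2,f=3) a[fast]=5=a[slow] dup → fast++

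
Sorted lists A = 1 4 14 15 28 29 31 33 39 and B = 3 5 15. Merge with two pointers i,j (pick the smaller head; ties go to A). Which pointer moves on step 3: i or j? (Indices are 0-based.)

i

i=0 j=0: A[i]=1<=B[j]=3 take 1, i++
i=1 j=0: A[i]=4>B[j]=3 take 3, j++
i=1 j=1: A[i]=4<=B[j]=5 take 4, i++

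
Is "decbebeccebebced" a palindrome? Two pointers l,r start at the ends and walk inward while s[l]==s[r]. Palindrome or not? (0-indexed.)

palindrome

l=0 r=15: 'd'=='d', l++,r--
l=1 r=14: 'e'=='e', l++,r--
l=2 r=13: 'c'=='c', l++,r--
l=3 r=12: 'b'=='b', l++,r--
l=4 r=11: 'e'=='e', l++,r--
l=5 r=10: 'b'=='b', l++,r--
l=6 r=9: 'e'=='e', l++,r--
l=7 r=8: 'c'=='c', l++,r--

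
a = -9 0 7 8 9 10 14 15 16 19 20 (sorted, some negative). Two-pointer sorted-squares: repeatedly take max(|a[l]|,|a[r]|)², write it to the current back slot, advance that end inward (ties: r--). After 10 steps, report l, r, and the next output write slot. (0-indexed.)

l=1, r=1, next write slot=0

l=0 r=10: |-9|<=|20| out[10]=400, r--
l=0 r=9: |-9|<=|19| out[9]=361, r--
l=0 r=8: |-9|<=|16| out[8]=256, r--
l=0 r=7: |-9|<=|15| out[7]=225, r--
l=0 r=6: |-9|<=|14| out[6]=196, r--
l=0 r=5: |-9|<=|10| out[5]=100, r--
l=0 r=4: |-9|<=|9| out[4]=81, r--
l=0 r=3: |-9|>|8| out[3]=81, l++
l=1 r=3: |0|<=|8| out[2]=64, r--
l=1 r=2: |0|<=|7| out[1]=49, r--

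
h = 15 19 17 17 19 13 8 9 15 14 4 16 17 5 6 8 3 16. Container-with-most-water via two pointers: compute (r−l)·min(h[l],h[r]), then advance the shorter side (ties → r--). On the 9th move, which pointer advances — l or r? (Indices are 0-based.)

[0,17] min(15,16)*17=255 best=255 * → l++
[1,17] min(19,16)*16=256 best=256 * → r--
[1,16] min(19,3)*15=45 best=256 → r--
[1,15] min(19,8)*14=112 best=256 → r--
[1,14] min(19,6)*13=78 best=256 → r--
[1,13] min(19,5)*12=60 best=256 → r--
[1,12] min(19,17)*11=187 best=256 → r--
[1,11] min(19,16)*10=160 best=256 → r--
[1,10] min(19,4)*9=36 best=256 → r--

r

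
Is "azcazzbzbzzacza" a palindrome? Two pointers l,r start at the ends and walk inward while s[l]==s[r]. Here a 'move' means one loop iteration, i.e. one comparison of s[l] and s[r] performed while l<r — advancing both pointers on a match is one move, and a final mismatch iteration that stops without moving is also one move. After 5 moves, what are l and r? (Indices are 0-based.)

l=5, r=9

l=0 r=14: 'a'=='a', l++,r--
l=1 r=13: 'z'=='z', l++,r--
l=2 r=12: 'c'=='c', l++,r--
l=3 r=11: 'a'=='a', l++,r--
l=4 r=10: 'z'=='z', l++,r--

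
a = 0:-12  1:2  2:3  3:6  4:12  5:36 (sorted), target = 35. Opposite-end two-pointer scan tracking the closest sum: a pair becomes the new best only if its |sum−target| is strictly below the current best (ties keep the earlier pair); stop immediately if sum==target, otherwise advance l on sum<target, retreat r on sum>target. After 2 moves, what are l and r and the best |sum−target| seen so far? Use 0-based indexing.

[0,5] -12+36=24 d=11 * → l++
[1,5] 2+36=38 d=3 * → r--

l=1, r=4, best |Δ|=3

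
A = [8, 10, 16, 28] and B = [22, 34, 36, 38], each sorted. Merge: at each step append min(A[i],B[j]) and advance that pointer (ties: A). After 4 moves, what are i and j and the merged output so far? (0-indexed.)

i=0 j=0: A[i]=8<=B[j]=22 take 8, i++
i=1 j=0: A[i]=10<=B[j]=22 take 10, i++
i=2 j=0: A[i]=16<=B[j]=22 take 16, i++
i=3 j=0: A[i]=28>B[j]=22 take 22, j++

i=3, j=1, merged so far=[8, 10, 16, 22]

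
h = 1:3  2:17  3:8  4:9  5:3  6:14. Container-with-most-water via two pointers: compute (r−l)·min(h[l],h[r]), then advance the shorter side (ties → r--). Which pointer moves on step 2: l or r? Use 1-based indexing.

l=1 r=6: min(3,14)*5=15 best=15 *, l++
l=2 r=6: min(17,14)*4=56 best=56 *, r--

r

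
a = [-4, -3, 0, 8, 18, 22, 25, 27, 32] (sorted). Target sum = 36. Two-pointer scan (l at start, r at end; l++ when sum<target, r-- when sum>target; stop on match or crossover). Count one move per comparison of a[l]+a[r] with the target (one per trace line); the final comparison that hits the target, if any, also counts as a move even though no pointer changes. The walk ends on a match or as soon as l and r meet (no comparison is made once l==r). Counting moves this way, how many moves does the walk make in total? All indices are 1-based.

8 moves

l=1 r=9: -4+32=28 <36, l++
l=2 r=9: -3+32=29 <36, l++
l=3 r=9: 0+32=32 <36, l++
l=4 r=9: 8+32=40 >36, r--
l=4 r=8: 8+27=35 <36, l++
l=5 r=8: 18+27=45 >36, r--
l=5 r=7: 18+25=43 >36, r--
l=5 r=6: 18+22=40 >36, r--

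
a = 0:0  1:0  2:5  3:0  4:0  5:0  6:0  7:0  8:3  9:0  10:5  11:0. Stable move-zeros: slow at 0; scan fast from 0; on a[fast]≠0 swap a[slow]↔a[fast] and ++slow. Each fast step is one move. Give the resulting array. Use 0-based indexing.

[5, 3, 5, 0, 0, 0, 0, 0, 0, 0, 0, 0]

slow=0 fast=0: a[fast]=0, fast++
slow=0 fast=1: a[fast]=0, fast++
slow=0 fast=2: a[fast]=5≠0 swap→a[0]=5, slow++,fast++
slow=1 fast=3: a[fast]=0, fast++
slow=1 fast=4: a[fast]=0, fast++
slow=1 fast=5: a[fast]=0, fast++
slow=1 fast=6: a[fast]=0, fast++
slow=1 fast=7: a[fast]=0, fast++
slow=1 fast=8: a[fast]=3≠0 swap→a[1]=3, slow++,fast++
slow=2 fast=9: a[fast]=0, fast++
slow=2 fast=10: a[fast]=5≠0 swap→a[2]=5, slow++,fast++
slow=3 fast=11: a[fast]=0, fast++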